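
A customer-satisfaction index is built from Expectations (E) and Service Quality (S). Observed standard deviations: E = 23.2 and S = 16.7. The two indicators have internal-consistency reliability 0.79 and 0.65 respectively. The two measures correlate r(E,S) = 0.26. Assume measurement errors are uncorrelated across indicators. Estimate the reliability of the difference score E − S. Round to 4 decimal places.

0.6579

Var(E−S) = 23.2² + 16.7² − 2·23.2·16.7·0.26 = 817.13 − 201.469 = 615.661.
Because errors are independent across components, Cov(Tᵢ,Tⱼ) = Cov(Xᵢ,Xⱼ); the off-diagonal part of the true-score variance is the same as above.
True-score variance = [23.2²·0.79 + 16.7²·0.65] − 201.469 = 606.488 − 201.469 = 405.019.
Reliability = 405.019 / 615.661 = 0.6579.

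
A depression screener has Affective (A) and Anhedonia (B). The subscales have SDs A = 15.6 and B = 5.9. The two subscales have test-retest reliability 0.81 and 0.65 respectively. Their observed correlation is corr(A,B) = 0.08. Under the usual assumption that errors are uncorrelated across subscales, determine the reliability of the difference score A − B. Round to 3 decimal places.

0.778

Var(A−B) = 15.6² + 5.9² − 2·15.6·5.9·0.08 = 278.17 − 14.7264 = 263.444.
With uncorrelated errors the cross-covariances are all true-score covariance, so they carry over unchanged; only the diagonal terms shrink to ρᵢσᵢ².
True-score variance = [15.6²·0.81 + 5.9²·0.65] − 14.7264 = 219.748 − 14.7264 = 205.022.
Reliability = 205.022 / 263.444 = 0.778.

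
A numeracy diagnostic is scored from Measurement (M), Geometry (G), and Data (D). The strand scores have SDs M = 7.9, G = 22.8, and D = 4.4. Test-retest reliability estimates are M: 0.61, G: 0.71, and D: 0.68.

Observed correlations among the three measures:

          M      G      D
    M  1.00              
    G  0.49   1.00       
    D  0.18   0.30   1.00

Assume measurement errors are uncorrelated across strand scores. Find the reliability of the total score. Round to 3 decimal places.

0.787

Var(M+G+D) = 7.9² + 22.8² + 4.4² + 2·[7.9·22.8·0.49 + 7.9·4.4·0.18 + 22.8·4.4·0.30] = 601.61 + 249.223 = 850.833.
Under uncorrelated errors the observed covariances equal the true-score covariances, so only the own-variance terms attenuate.
True-score variance = [7.9²·0.61 + 22.8²·0.71 + 4.4²·0.68] + 249.223 = 420.321 + 249.223 = 669.544.
Reliability = 669.544 / 850.833 = 0.787.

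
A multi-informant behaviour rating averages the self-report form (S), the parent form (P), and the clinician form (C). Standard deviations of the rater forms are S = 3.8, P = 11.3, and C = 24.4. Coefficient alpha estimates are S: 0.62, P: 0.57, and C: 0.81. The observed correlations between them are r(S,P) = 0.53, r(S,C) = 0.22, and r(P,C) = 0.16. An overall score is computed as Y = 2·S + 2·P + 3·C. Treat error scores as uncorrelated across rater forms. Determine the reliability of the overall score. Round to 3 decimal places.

0.817

Var(Y) = 2²·3.8² + 2²·11.3² + 3²·24.4² + 2·[4·3.8·11.3·0.53 + 6·3.8·24.4·0.22 + 6·11.3·24.4·0.16] = 5926.76 + 956.229 = 6882.99.
Under uncorrelated errors the observed covariances equal the true-score covariances, so only the own-variance terms attenuate.
True-score variance = [2²·3.8²·0.62 + 2²·11.3²·0.57 + 3²·24.4²·0.81] + 956.229 = 4667.12 + 956.229 = 5623.35.
Reliability = 5623.35 / 6882.99 = 0.817.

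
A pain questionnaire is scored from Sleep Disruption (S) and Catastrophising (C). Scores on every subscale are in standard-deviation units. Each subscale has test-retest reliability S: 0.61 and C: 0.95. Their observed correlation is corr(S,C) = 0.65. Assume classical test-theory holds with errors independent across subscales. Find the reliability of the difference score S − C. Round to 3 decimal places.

Var(S−C) = 1 + 1 − 2·0.65 = 2 − 1.3 = 0.7.
With uncorrelated errors the cross-covariances are all true-score covariance, so they carry over unchanged; only the diagonal terms shrink to ρᵢσᵢ².
True-score variance = [0.61 + 0.95] − 1.3 = 1.56 − 1.3 = 0.26.
Reliability = 0.26 / 0.7 = 0.371.

0.371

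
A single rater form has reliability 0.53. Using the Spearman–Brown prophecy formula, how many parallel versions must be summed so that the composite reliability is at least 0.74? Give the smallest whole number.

k ≥ ρ*(1−ρ₁)/(ρ₁(1−ρ*)) = 0.74·0.47 / (0.53·0.26) = 2.524.
Smallest integer k = 3.

3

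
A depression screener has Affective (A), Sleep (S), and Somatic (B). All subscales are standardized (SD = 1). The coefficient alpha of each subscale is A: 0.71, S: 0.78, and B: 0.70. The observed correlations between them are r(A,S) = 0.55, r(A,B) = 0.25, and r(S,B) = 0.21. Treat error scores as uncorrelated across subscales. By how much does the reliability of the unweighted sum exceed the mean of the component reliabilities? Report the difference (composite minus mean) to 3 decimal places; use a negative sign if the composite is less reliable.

0.109

Var(sum) = 3 + 2.02 = 5.02; true-score variance = 2.19 + 2.02 = 4.21; composite reliability = 0.8386.
Mean component reliability = 0.7300.
Difference = 0.8386 − 0.7300 = 0.109.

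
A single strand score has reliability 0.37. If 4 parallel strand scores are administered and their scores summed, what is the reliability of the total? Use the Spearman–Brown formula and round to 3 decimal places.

0.701

ρ_k = kρ / (1 + (k−1)ρ) = 4·0.37 / (1 + 3·0.37) = 1.480 / 2.110 = 0.701.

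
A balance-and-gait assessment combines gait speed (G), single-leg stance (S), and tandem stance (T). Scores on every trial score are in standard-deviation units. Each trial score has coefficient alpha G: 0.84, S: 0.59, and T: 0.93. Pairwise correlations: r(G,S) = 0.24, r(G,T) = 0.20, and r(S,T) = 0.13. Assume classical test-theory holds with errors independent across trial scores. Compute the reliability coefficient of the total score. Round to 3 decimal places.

Var(G+S+T) = 3 + 2·[0.24 + 0.20 + 0.13] = 3 + 1.14 = 4.14.
With uncorrelated errors the cross-covariances are all true-score covariance, so they carry over unchanged; only the diagonal terms shrink to ρᵢσᵢ².
True-score variance = [0.84 + 0.59 + 0.93] + 1.14 = 2.36 + 1.14 = 3.5.
Reliability = 3.5 / 4.14 = 0.845.

0.845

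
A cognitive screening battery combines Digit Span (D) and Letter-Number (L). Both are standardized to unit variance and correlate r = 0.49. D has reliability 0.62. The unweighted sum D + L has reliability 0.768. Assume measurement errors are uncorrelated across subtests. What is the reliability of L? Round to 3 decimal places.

Var(D+L) = 2 + 2·0.49 = 2.980.
True-score variance = ρ_D + ρ_L + 2·0.49, so 0.768 = (0.62 + ρ_L + 0.98) / 2.980.
ρ_L = 0.768·2.980 − 0.62 − 0.98 = 0.689.

0.689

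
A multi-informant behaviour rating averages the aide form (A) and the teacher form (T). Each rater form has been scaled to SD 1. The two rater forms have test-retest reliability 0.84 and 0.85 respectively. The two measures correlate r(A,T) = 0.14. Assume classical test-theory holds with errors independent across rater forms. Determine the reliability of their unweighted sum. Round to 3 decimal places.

0.864

Var(A+T) = 2 + 2·[0.14] = 2 + 0.28 = 2.28.
Under uncorrelated errors the observed covariances equal the true-score covariances, so only the own-variance terms attenuate.
True-score variance = [0.84 + 0.85] + 0.28 = 1.69 + 0.28 = 1.97.
Reliability = 1.97 / 2.28 = 0.864.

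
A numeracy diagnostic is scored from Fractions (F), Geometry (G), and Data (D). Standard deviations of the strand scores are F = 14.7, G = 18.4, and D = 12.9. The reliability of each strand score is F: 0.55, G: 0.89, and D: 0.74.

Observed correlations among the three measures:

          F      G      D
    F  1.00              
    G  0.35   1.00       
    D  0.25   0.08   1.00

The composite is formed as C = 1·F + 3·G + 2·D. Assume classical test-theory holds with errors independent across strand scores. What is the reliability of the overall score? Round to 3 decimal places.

Var(C) = 14.7² + 3²·18.4² + 2²·12.9² + 2·[3·14.7·18.4·0.35 + 2·14.7·12.9·0.25 + 6·18.4·12.9·0.08] = 3928.77 + 985.504 = 4914.27.
With uncorrelated errors the cross-covariances are all true-score covariance, so they carry over unchanged; only the diagonal terms shrink to ρᵢσᵢ².
True-score variance = [14.7²·0.55 + 3²·18.4²·0.89 + 2²·12.9²·0.74] + 985.504 = 3323.29 + 985.504 = 4308.79.
Reliability = 4308.79 / 4914.27 = 0.877.

0.877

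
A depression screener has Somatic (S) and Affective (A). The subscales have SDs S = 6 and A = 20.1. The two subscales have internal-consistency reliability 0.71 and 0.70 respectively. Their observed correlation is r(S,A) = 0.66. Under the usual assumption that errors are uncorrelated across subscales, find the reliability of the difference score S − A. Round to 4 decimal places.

Var(S−A) = 6² + 20.1² − 2·6·20.1·0.66 = 440.01 − 159.192 = 280.818.
Under uncorrelated errors the observed covariances equal the true-score covariances, so only the own-variance terms attenuate.
True-score variance = [6²·0.71 + 20.1²·0.70] − 159.192 = 308.367 − 159.192 = 149.175.
Reliability = 149.175 / 280.818 = 0.5312.

0.5312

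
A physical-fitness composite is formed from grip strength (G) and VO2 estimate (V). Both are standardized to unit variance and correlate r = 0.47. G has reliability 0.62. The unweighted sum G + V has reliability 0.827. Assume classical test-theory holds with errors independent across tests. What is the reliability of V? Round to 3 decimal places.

Var(G+V) = 2 + 2·0.47 = 2.940.
True-score variance = ρ_G + ρ_V + 2·0.47, so 0.827 = (0.62 + ρ_V + 0.94) / 2.940.
ρ_V = 0.827·2.940 − 0.62 − 0.94 = 0.871.

0.871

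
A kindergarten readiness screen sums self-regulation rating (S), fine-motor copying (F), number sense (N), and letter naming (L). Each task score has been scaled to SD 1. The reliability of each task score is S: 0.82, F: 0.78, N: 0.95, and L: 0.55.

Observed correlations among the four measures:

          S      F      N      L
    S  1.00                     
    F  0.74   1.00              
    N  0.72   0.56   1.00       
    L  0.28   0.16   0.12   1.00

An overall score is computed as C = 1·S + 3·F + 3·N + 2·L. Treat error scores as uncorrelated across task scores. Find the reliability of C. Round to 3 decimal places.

Var(C) = 1 + 3² + 3² + 2² + 2·[3·0.74 + 3·0.72 + 2·0.28 + 9·0.56 + 6·0.16 + 6·0.12] = 23 + 23.32 = 46.32.
With uncorrelated errors the cross-covariances are all true-score covariance, so they carry over unchanged; only the diagonal terms shrink to ρᵢσᵢ².
True-score variance = [0.82 + 3²·0.78 + 3²·0.95 + 2²·0.55] + 23.32 = 18.59 + 23.32 = 41.91.
Reliability = 41.91 / 46.32 = 0.905.

0.905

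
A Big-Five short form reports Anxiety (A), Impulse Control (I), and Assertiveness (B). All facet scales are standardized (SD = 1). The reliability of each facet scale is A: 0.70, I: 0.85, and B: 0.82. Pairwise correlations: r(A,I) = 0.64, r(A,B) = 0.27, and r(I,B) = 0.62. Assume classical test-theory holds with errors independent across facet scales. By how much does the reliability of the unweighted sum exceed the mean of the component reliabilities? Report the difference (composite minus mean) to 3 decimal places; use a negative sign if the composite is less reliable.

Var(sum) = 3 + 3.06 = 6.06; true-score variance = 2.37 + 3.06 = 5.43; composite reliability = 0.8960.
Mean component reliability = 0.7900.
Difference = 0.8960 − 0.7900 = 0.106.

0.106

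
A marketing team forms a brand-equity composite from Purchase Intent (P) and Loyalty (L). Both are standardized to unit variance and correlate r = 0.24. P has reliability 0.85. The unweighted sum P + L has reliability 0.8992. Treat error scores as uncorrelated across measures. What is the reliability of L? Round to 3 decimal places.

Var(P+L) = 2 + 2·0.24 = 2.480.
True-score variance = ρ_P + ρ_L + 2·0.24, so 0.8992 = (0.85 + ρ_L + 0.48) / 2.480.
ρ_L = 0.8992·2.480 − 0.85 − 0.48 = 0.900.

0.900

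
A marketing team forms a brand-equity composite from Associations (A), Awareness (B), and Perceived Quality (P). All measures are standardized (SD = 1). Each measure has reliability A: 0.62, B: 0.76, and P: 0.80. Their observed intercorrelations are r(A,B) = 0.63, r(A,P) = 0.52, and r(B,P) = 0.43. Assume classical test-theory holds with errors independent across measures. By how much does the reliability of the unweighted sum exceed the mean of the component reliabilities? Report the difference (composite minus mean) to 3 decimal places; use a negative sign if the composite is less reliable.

0.140

Var(sum) = 3 + 3.16 = 6.16; true-score variance = 2.18 + 3.16 = 5.34; composite reliability = 0.8669.
Mean component reliability = 0.7267.
Difference = 0.8669 − 0.7267 = 0.140.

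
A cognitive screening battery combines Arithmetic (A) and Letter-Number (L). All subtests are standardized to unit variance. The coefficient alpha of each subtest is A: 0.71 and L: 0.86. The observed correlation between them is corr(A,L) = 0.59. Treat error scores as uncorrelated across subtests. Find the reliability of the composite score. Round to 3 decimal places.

Var(A+L) = 2 + 2·[0.59] = 2 + 1.18 = 3.18.
With uncorrelated errors the cross-covariances are all true-score covariance, so they carry over unchanged; only the diagonal terms shrink to ρᵢσᵢ².
True-score variance = [0.71 + 0.86] + 1.18 = 1.57 + 1.18 = 2.75.
Reliability = 2.75 / 3.18 = 0.865.

0.865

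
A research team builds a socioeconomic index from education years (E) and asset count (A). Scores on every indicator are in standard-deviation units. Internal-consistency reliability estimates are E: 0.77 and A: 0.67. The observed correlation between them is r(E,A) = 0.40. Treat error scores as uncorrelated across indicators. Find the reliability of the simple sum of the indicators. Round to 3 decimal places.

0.800

Var(E+A) = 2 + 2·[0.40] = 2 + 0.8 = 2.8.
Under uncorrelated errors the observed covariances equal the true-score covariances, so only the own-variance terms attenuate.
True-score variance = [0.77 + 0.67] + 0.8 = 1.44 + 0.8 = 2.24.
Reliability = 2.24 / 2.8 = 0.800.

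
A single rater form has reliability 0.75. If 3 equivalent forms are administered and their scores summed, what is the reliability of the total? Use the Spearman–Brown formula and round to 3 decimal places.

0.900

ρ_k = kρ / (1 + (k−1)ρ) = 3·0.75 / (1 + 2·0.75) = 2.250 / 2.500 = 0.900.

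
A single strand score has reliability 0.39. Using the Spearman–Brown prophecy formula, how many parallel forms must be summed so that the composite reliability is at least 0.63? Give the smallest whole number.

k ≥ ρ*(1−ρ₁)/(ρ₁(1−ρ*)) = 0.63·0.61 / (0.39·0.37) = 2.663.
Smallest integer k = 3.

3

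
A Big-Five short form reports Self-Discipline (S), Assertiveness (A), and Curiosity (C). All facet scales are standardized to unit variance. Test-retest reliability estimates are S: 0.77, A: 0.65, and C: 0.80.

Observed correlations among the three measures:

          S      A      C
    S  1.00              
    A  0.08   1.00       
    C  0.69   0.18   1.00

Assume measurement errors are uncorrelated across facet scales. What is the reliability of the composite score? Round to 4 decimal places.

Var(S+A+C) = 3 + 2·[0.08 + 0.69 + 0.18] = 3 + 1.9 = 4.9.
With uncorrelated errors the cross-covariances are all true-score covariance, so they carry over unchanged; only the diagonal terms shrink to ρᵢσᵢ².
True-score variance = [0.77 + 0.65 + 0.80] + 1.9 = 2.22 + 1.9 = 4.12.
Reliability = 4.12 / 4.9 = 0.8408.

0.8408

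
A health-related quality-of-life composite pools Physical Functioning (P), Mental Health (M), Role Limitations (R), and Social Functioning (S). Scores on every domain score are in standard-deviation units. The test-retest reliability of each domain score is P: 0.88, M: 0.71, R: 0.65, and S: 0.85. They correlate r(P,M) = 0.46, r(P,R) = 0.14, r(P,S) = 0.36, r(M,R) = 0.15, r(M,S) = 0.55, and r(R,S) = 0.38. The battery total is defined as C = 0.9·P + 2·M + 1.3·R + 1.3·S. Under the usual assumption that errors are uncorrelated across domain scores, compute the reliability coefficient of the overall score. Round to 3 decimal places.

Var(C) = 0.9² + 2² + 1.3² + 1.3² + 2·[1.8·0.46 + 1.17·0.14 + 1.17·0.36 + 2.6·0.15 + 2.6·0.55 + 1.69·0.38] = 8.19 + 7.7504 = 15.9404.
Because errors are independent across components, Cov(Tᵢ,Tⱼ) = Cov(Xᵢ,Xⱼ); the off-diagonal part of the true-score variance is the same as above.
True-score variance = [0.9²·0.88 + 2²·0.71 + 1.3²·0.65 + 1.3²·0.85] + 7.7504 = 6.0878 + 7.7504 = 13.8382.
Reliability = 13.8382 / 15.9404 = 0.868.

0.868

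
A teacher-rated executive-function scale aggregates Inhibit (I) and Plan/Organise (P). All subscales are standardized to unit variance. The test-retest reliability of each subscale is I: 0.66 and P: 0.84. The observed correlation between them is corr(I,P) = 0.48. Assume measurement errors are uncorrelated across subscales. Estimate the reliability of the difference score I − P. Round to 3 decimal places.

Var(I−P) = 1 + 1 − 2·0.48 = 2 − 0.96 = 1.04.
Under uncorrelated errors the observed covariances equal the true-score covariances, so only the own-variance terms attenuate.
True-score variance = [0.66 + 0.84] − 0.96 = 1.5 − 0.96 = 0.54.
Reliability = 0.54 / 1.04 = 0.519.

0.519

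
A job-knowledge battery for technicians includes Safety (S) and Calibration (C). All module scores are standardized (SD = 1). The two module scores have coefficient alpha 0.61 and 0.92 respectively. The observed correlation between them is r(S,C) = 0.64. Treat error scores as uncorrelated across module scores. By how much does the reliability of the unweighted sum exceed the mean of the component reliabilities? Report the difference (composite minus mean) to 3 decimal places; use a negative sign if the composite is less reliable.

0.092

Var(sum) = 2 + 1.28 = 3.28; true-score variance = 1.53 + 1.28 = 2.81; composite reliability = 0.8567.
Mean component reliability = 0.7650.
Difference = 0.8567 − 0.7650 = 0.092.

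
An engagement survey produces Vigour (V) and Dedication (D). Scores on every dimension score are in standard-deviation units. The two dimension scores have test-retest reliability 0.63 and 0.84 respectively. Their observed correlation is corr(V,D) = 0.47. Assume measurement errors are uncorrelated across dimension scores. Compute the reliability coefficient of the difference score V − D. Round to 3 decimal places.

0.500

Var(V−D) = 1 + 1 − 2·0.47 = 2 − 0.94 = 1.06.
Because errors are independent across components, Cov(Tᵢ,Tⱼ) = Cov(Xᵢ,Xⱼ); the off-diagonal part of the true-score variance is the same as above.
True-score variance = [0.63 + 0.84] − 0.94 = 1.47 − 0.94 = 0.53.
Reliability = 0.53 / 1.06 = 0.500.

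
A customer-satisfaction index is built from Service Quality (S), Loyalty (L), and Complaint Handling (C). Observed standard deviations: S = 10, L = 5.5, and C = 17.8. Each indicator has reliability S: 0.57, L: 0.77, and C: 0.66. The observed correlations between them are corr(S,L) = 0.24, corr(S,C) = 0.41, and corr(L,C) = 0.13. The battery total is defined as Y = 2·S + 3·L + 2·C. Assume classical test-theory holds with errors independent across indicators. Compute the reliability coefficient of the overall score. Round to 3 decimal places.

0.765

Var(Y) = 2²·10² + 3²·5.5² + 2²·17.8² + 2·[6·10·5.5·0.24 + 4·10·17.8·0.41 + 6·5.5·17.8·0.13] = 1939.61 + 894.964 = 2834.57.
Because errors are independent across components, Cov(Tᵢ,Tⱼ) = Cov(Xᵢ,Xⱼ); the off-diagonal part of the true-score variance is the same as above.
True-score variance = [2²·10²·0.57 + 3²·5.5²·0.77 + 2²·17.8²·0.66] + 894.964 = 1274.09 + 894.964 = 2169.05.
Reliability = 2169.05 / 2834.57 = 0.765.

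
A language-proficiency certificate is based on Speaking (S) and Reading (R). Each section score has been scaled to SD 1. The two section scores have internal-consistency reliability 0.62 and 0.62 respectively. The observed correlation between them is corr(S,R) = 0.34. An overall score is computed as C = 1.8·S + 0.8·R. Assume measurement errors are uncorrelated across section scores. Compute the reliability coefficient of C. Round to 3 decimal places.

Var(C) = 1.8² + 0.8² + 2·[1.44·0.34] = 3.88 + 0.9792 = 4.8592.
Under uncorrelated errors the observed covariances equal the true-score covariances, so only the own-variance terms attenuate.
True-score variance = [1.8²·0.62 + 0.8²·0.62] + 0.9792 = 2.4056 + 0.9792 = 3.3848.
Reliability = 3.3848 / 4.8592 = 0.697.

0.697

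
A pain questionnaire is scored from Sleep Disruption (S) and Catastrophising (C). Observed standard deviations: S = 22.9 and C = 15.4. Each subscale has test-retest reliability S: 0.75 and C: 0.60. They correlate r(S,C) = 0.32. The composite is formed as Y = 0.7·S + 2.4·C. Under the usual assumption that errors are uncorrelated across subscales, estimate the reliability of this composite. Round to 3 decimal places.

0.695

Var(Y) = 0.7²·22.9² + 2.4²·15.4² + 2·[1.68·22.9·15.4·0.32] = 1623 + 379.18 = 2002.18.
Under uncorrelated errors the observed covariances equal the true-score covariances, so only the own-variance terms attenuate.
True-score variance = [0.7²·22.9²·0.75 + 2.4²·15.4²·0.60] + 379.18 = 1012.35 + 379.18 = 1391.53.
Reliability = 1391.53 / 2002.18 = 0.695.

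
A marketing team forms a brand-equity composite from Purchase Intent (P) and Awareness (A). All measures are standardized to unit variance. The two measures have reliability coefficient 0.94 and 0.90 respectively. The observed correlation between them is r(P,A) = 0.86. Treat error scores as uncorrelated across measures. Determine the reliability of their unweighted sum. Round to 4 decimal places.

0.9570

Var(P+A) = 2 + 2·[0.86] = 2 + 1.72 = 3.72.
With uncorrelated errors the cross-covariances are all true-score covariance, so they carry over unchanged; only the diagonal terms shrink to ρᵢσᵢ².
True-score variance = [0.94 + 0.90] + 1.72 = 1.84 + 1.72 = 3.56.
Reliability = 3.56 / 3.72 = 0.9570.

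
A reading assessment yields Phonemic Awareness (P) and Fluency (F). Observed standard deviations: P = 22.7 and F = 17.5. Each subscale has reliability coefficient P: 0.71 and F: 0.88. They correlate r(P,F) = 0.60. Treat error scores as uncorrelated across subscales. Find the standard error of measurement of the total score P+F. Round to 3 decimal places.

Var(total) = 821.54 + 476.7 = 1298.24.
True-score variance = 635.356 + 476.7 = 1112.06, so reliability = 0.8566.
Error variance = 1298.24 − 1112.06 = 186.184; SEM = √186.184 = 13.645.

13.645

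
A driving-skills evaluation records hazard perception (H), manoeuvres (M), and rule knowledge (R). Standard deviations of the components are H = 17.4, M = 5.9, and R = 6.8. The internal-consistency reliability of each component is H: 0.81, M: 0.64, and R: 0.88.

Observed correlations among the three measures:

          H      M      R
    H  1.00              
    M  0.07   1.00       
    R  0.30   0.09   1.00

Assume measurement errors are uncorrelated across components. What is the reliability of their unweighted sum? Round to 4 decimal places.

0.8413

Var(H+M+R) = 17.4² + 5.9² + 6.8² + 2·[17.4·5.9·0.07 + 17.4·6.8·0.30 + 5.9·6.8·0.09] = 383.81 + 92.586 = 476.396.
Because errors are independent across components, Cov(Tᵢ,Tⱼ) = Cov(Xᵢ,Xⱼ); the off-diagonal part of the true-score variance is the same as above.
True-score variance = [17.4²·0.81 + 5.9²·0.64 + 6.8²·0.88] + 92.586 = 308.205 + 92.586 = 400.791.
Reliability = 400.791 / 476.396 = 0.8413.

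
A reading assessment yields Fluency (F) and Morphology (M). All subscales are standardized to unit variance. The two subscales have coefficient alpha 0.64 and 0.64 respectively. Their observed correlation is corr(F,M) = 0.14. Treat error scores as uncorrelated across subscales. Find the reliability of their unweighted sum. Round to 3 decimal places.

Var(F+M) = 2 + 2·[0.14] = 2 + 0.28 = 2.28.
Because errors are independent across components, Cov(Tᵢ,Tⱼ) = Cov(Xᵢ,Xⱼ); the off-diagonal part of the true-score variance is the same as above.
True-score variance = [0.64 + 0.64] + 0.28 = 1.28 + 0.28 = 1.56.
Reliability = 1.56 / 2.28 = 0.684.

0.684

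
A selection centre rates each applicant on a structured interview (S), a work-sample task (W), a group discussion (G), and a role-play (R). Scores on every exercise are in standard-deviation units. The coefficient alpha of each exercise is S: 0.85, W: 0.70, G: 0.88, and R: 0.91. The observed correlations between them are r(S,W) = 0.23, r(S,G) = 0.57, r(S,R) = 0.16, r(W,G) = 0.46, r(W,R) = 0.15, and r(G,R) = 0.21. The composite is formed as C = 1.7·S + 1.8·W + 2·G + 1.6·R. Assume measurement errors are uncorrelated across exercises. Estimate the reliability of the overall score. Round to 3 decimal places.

0.913

Var(C) = 1.7² + 1.8² + 2² + 1.6² + 2·[3.06·0.23 + 3.4·0.57 + 2.72·0.16 + 3.6·0.46 + 2.88·0.15 + 3.2·0.21] = 12.69 + 11.674 = 24.364.
Under uncorrelated errors the observed covariances equal the true-score covariances, so only the own-variance terms attenuate.
True-score variance = [1.7²·0.85 + 1.8²·0.70 + 2²·0.88 + 1.6²·0.91] + 11.674 = 10.5741 + 11.674 = 22.2481.
Reliability = 22.2481 / 24.364 = 0.913.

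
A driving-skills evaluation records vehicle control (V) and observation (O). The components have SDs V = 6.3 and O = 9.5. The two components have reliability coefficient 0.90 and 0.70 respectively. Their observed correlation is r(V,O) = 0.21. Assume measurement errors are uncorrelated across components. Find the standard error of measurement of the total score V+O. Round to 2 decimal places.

Var(total) = 129.94 + 25.137 = 155.077.
True-score variance = 98.896 + 25.137 = 124.033, so reliability = 0.7998.
Error variance = 155.077 − 124.033 = 31.044; SEM = √31.044 = 5.57.

5.57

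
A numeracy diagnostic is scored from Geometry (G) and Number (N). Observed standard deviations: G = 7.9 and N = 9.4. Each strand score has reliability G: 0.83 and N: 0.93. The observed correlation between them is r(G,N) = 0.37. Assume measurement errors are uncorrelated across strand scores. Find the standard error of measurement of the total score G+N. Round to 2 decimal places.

Var(total) = 150.77 + 54.9524 = 205.722.
True-score variance = 133.975 + 54.9524 = 188.928, so reliability = 0.9184.
Error variance = 205.722 − 188.928 = 16.7949; SEM = √16.7949 = 4.10.

4.10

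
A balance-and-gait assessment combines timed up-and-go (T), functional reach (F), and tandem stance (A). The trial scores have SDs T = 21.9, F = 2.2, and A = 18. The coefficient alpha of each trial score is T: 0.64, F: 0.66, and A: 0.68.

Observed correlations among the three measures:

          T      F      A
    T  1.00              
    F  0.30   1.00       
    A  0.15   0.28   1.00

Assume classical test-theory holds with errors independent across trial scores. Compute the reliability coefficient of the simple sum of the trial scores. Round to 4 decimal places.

0.7157

Var(T+F+A) = 21.9² + 2.2² + 18² + 2·[21.9·2.2·0.30 + 21.9·18·0.15 + 2.2·18·0.28] = 808.45 + 169.344 = 977.794.
Under uncorrelated errors the observed covariances equal the true-score covariances, so only the own-variance terms attenuate.
True-score variance = [21.9²·0.64 + 2.2²·0.66 + 18²·0.68] + 169.344 = 530.465 + 169.344 = 699.809.
Reliability = 699.809 / 977.794 = 0.7157.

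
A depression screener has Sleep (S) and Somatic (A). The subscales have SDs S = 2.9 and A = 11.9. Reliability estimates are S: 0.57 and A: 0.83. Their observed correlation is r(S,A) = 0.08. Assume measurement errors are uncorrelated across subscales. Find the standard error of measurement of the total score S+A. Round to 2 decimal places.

5.26

Var(total) = 150.02 + 5.5216 = 155.542.
True-score variance = 122.33 + 5.5216 = 127.852, so reliability = 0.8220.
Error variance = 155.542 − 127.852 = 27.69; SEM = √27.69 = 5.26.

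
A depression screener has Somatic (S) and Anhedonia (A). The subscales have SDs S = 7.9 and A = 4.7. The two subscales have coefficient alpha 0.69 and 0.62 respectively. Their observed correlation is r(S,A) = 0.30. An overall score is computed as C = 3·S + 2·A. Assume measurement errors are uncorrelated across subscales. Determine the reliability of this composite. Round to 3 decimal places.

0.735

Var(C) = 3²·7.9² + 2²·4.7² + 2·[6·7.9·4.7·0.30] = 650.05 + 133.668 = 783.718.
Because errors are independent across components, Cov(Tᵢ,Tⱼ) = Cov(Xᵢ,Xⱼ); the off-diagonal part of the true-score variance is the same as above.
True-score variance = [3²·7.9²·0.69 + 2²·4.7²·0.62] + 133.668 = 442.349 + 133.668 = 576.017.
Reliability = 576.017 / 783.718 = 0.735.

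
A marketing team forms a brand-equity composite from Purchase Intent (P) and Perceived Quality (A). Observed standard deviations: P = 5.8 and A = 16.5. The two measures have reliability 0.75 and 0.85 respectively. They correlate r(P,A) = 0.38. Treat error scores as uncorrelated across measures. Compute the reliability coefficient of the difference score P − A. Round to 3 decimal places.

0.789

Var(P−A) = 5.8² + 16.5² − 2·5.8·16.5·0.38 = 305.89 − 72.732 = 233.158.
Under uncorrelated errors the observed covariances equal the true-score covariances, so only the own-variance terms attenuate.
True-score variance = [5.8²·0.75 + 16.5²·0.85] − 72.732 = 256.642 − 72.732 = 183.91.
Reliability = 183.91 / 233.158 = 0.789.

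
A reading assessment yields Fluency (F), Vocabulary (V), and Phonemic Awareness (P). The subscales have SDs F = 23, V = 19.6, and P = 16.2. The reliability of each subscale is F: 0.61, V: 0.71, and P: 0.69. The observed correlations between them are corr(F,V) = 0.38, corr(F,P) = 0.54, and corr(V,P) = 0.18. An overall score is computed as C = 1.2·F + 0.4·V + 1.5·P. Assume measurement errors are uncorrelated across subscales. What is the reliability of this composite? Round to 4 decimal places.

0.7900

Var(C) = 1.2²·23² + 0.4²·19.6² + 1.5²·16.2² + 2·[0.48·23·19.6·0.38 + 1.8·23·16.2·0.54 + 0.6·19.6·16.2·0.18] = 1413.72 + 957.371 = 2371.09.
With uncorrelated errors the cross-covariances are all true-score covariance, so they carry over unchanged; only the diagonal terms shrink to ρᵢσᵢ².
True-score variance = [1.2²·23²·0.61 + 0.4²·19.6²·0.71 + 1.5²·16.2²·0.69] + 957.371 = 915.752 + 957.371 = 1873.12.
Reliability = 1873.12 / 2371.09 = 0.7900.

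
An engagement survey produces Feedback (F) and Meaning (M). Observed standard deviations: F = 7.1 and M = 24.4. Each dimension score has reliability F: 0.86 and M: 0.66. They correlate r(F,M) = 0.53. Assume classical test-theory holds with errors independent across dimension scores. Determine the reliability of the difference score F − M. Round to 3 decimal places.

0.547

Var(F−M) = 7.1² + 24.4² − 2·7.1·24.4·0.53 = 645.77 − 183.634 = 462.136.
Under uncorrelated errors the observed covariances equal the true-score covariances, so only the own-variance terms attenuate.
True-score variance = [7.1²·0.86 + 24.4²·0.66] − 183.634 = 436.29 − 183.634 = 252.656.
Reliability = 252.656 / 462.136 = 0.547.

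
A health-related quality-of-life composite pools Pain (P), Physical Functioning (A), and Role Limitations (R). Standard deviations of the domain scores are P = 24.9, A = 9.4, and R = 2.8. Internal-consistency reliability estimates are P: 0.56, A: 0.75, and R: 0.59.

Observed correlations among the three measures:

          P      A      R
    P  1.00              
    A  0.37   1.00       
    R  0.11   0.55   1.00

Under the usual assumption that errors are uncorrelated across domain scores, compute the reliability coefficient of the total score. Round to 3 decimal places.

0.681

Var(P+A+R) = 24.9² + 9.4² + 2.8² + 2·[24.9·9.4·0.37 + 24.9·2.8·0.11 + 9.4·2.8·0.55] = 716.21 + 217.495 = 933.705.
Because errors are independent across components, Cov(Tᵢ,Tⱼ) = Cov(Xᵢ,Xⱼ); the off-diagonal part of the true-score variance is the same as above.
True-score variance = [24.9²·0.56 + 9.4²·0.75 + 2.8²·0.59] + 217.495 = 418.101 + 217.495 = 635.596.
Reliability = 635.596 / 933.705 = 0.681.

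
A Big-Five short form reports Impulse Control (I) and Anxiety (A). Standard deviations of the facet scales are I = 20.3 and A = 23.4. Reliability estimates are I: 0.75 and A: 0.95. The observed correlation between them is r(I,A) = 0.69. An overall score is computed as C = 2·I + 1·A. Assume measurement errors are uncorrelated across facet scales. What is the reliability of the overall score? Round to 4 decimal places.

0.8747

Var(C) = 2²·20.3² + 23.4² + 2·[2·20.3·23.4·0.69] = 2195.92 + 1311.06 = 3506.98.
With uncorrelated errors the cross-covariances are all true-score covariance, so they carry over unchanged; only the diagonal terms shrink to ρᵢσᵢ².
True-score variance = [2²·20.3²·0.75 + 23.4²·0.95] + 1311.06 = 1756.45 + 1311.06 = 3067.51.
Reliability = 3067.51 / 3506.98 = 0.8747.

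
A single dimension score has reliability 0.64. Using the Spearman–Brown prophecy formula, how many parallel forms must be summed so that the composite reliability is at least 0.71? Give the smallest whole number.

k ≥ ρ*(1−ρ₁)/(ρ₁(1−ρ*)) = 0.71·0.36 / (0.64·0.29) = 1.377.
Smallest integer k = 2.

2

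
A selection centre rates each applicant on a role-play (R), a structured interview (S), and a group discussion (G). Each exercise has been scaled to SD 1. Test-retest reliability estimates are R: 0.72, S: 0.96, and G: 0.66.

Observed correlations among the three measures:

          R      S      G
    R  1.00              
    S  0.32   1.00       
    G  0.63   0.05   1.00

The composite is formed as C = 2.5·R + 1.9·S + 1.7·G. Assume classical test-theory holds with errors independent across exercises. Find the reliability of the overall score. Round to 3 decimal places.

Var(C) = 2.5² + 1.9² + 1.7² + 2·[4.75·0.32 + 4.25·0.63 + 3.23·0.05] = 12.75 + 8.718 = 21.468.
With uncorrelated errors the cross-covariances are all true-score covariance, so they carry over unchanged; only the diagonal terms shrink to ρᵢσᵢ².
True-score variance = [2.5²·0.72 + 1.9²·0.96 + 1.7²·0.66] + 8.718 = 9.873 + 8.718 = 18.591.
Reliability = 18.591 / 21.468 = 0.866.

0.866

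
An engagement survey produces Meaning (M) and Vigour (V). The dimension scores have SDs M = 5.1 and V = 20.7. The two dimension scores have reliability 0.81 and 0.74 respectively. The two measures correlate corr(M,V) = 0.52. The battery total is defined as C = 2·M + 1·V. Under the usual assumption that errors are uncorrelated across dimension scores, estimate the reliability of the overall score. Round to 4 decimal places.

0.8256

Var(C) = 2²·5.1² + 20.7² + 2·[2·5.1·20.7·0.52] = 532.53 + 219.586 = 752.116.
Because errors are independent across components, Cov(Tᵢ,Tⱼ) = Cov(Xᵢ,Xⱼ); the off-diagonal part of the true-score variance is the same as above.
True-score variance = [2²·5.1²·0.81 + 20.7²·0.74] + 219.586 = 401.355 + 219.586 = 620.941.
Reliability = 620.941 / 752.116 = 0.8256.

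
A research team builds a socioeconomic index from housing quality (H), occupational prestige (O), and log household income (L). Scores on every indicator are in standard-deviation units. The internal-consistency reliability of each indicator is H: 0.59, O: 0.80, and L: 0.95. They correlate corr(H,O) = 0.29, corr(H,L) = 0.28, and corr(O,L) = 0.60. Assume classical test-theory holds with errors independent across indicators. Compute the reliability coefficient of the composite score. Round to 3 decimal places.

0.876

Var(H+O+L) = 3 + 2·[0.29 + 0.28 + 0.60] = 3 + 2.34 = 5.34.
Under uncorrelated errors the observed covariances equal the true-score covariances, so only the own-variance terms attenuate.
True-score variance = [0.59 + 0.80 + 0.95] + 2.34 = 2.34 + 2.34 = 4.68.
Reliability = 4.68 / 5.34 = 0.876.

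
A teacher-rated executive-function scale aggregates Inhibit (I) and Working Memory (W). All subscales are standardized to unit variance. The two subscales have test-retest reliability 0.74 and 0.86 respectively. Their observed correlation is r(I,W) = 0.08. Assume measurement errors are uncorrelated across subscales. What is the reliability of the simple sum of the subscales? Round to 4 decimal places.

Var(I+W) = 2 + 2·[0.08] = 2 + 0.16 = 2.16.
With uncorrelated errors the cross-covariances are all true-score covariance, so they carry over unchanged; only the diagonal terms shrink to ρᵢσᵢ².
True-score variance = [0.74 + 0.86] + 0.16 = 1.6 + 0.16 = 1.76.
Reliability = 1.76 / 2.16 = 0.8148.

0.8148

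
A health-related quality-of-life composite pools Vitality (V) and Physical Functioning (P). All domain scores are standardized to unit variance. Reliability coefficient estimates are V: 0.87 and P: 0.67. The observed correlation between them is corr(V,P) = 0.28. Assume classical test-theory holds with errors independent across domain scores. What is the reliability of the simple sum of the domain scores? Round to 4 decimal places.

Var(V+P) = 2 + 2·[0.28] = 2 + 0.56 = 2.56.
Because errors are independent across components, Cov(Tᵢ,Tⱼ) = Cov(Xᵢ,Xⱼ); the off-diagonal part of the true-score variance is the same as above.
True-score variance = [0.87 + 0.67] + 0.56 = 1.54 + 0.56 = 2.1.
Reliability = 2.1 / 2.56 = 0.8203.

0.8203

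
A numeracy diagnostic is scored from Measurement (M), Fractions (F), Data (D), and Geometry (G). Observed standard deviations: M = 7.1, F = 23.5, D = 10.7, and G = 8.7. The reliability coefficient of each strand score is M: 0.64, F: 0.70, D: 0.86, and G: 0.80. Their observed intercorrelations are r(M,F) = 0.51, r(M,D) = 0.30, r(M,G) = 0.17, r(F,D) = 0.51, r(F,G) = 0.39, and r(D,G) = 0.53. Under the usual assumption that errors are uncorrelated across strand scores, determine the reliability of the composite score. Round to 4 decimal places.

0.8608

Var(M+F+D+G) = 7.1² + 23.5² + 10.7² + 8.7² + 2·[7.1·23.5·0.51 + 7.1·10.7·0.30 + 7.1·8.7·0.17 + 23.5·10.7·0.51 + 23.5·8.7·0.39 + 10.7·8.7·0.53] = 792.84 + 751.396 = 1544.24.
With uncorrelated errors the cross-covariances are all true-score covariance, so they carry over unchanged; only the diagonal terms shrink to ρᵢσᵢ².
True-score variance = [7.1²·0.64 + 23.5²·0.70 + 10.7²·0.86 + 8.7²·0.80] + 751.396 = 577.851 + 751.396 = 1329.25.
Reliability = 1329.25 / 1544.24 = 0.8608.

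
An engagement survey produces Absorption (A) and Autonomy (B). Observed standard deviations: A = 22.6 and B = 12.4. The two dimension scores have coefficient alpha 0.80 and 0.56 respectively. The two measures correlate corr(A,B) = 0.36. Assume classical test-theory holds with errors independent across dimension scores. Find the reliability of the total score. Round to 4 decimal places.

0.8040

Var(A+B) = 22.6² + 12.4² + 2·[22.6·12.4·0.36] = 664.52 + 201.773 = 866.293.
With uncorrelated errors the cross-covariances are all true-score covariance, so they carry over unchanged; only the diagonal terms shrink to ρᵢσᵢ².
True-score variance = [22.6²·0.80 + 12.4²·0.56] + 201.773 = 494.714 + 201.773 = 696.486.
Reliability = 696.486 / 866.293 = 0.8040.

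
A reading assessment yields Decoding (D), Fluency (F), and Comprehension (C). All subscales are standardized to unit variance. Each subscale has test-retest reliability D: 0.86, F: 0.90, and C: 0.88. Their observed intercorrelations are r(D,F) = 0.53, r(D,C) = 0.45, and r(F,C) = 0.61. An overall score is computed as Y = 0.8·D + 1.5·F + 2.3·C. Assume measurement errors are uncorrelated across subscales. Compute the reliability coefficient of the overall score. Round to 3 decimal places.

0.938

Var(Y) = 0.8² + 1.5² + 2.3² + 2·[1.2·0.53 + 1.84·0.45 + 3.45·0.61] = 8.18 + 7.137 = 15.317.
Because errors are independent across components, Cov(Tᵢ,Tⱼ) = Cov(Xᵢ,Xⱼ); the off-diagonal part of the true-score variance is the same as above.
True-score variance = [0.8²·0.86 + 1.5²·0.90 + 2.3²·0.88] + 7.137 = 7.2306 + 7.137 = 14.3676.
Reliability = 14.3676 / 15.317 = 0.938.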